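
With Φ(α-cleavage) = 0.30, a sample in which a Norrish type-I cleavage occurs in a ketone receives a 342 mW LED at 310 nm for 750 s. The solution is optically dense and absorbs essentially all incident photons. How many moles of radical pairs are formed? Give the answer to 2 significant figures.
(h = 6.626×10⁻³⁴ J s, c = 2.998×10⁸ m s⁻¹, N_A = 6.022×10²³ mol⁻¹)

Photon energy at 310 nm: hc/λ = (6.626×10⁻³⁴)(2.998×10⁸)/(310×10⁻⁹) = 6.408×10⁻¹⁹ J.
Energy delivered: (342 mW)(750 s) = 256.5 J.
Photons incident: 256.5 / 6.408×10⁻¹⁹ = 4.003×10²⁰, i.e. 4.003×10²⁰/6.022×10²³ = 6.647×10⁻⁴ mol.
Product: Φ × n_abs = 0.30 × 6.647×10⁻⁴ = 1.994×10⁻⁴ mol.

2.0×10⁻⁴ mol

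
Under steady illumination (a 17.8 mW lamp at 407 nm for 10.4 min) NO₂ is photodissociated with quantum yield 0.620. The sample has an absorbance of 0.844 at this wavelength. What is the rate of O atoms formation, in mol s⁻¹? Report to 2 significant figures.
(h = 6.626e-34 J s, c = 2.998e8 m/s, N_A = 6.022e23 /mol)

Photon energy at 407 nm: hc/λ = (6.626e-34)(2.998e8)/(407e-9) = 4.881e-19 J.
Energy delivered: (17.8 mW)(624 s) = 11.11 J.
Photons incident: 11.11 / 4.881e-19 = 2.276e19, i.e. 2.276e19/6.022e23 = 3.779e-5 mol.
Fraction absorbed: 1 − 10^(−0.844) = 0.8568.
Photons absorbed: 0.8568 × 3.779e-5 = 3.238e-5 mol.
Product formed: 0.620 × 3.238e-5 = 2.008e-5 mol.
Rate: 2.008e-5 / 624 s = 3.2e-8 mol s⁻¹.

3.2e-8 mol s⁻¹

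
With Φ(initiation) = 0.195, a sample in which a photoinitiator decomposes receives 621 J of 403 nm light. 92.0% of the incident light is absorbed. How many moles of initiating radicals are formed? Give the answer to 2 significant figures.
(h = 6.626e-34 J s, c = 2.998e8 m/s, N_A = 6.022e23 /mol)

Photon energy at 403 nm: hc/λ = (6.626e-34)(2.998e8)/(403e-9) = 4.929e-19 J.
Photons incident: 621 / 4.929e-19 = 1.260e21, i.e. 1.260e21/6.022e23 = 0.002092 mol.
Photons absorbed: 0.920 × 0.002092 = 0.001925 mol.
Product: Φ × n_abs = 0.195 × 0.001925 = 3.754e-4 mol.

3.8e-4 mol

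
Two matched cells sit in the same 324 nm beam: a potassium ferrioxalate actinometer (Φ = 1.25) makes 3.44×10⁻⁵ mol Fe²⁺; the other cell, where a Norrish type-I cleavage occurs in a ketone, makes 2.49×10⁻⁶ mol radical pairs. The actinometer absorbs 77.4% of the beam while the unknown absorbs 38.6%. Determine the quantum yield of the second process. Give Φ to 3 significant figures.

Φ = 0.181

Photons absorbed by the actinometer: 3.44×10⁻⁵ / 1.25 = 2.752×10⁻⁵ mol.
Incident flux: 2.752×10⁻⁵ / 0.774 = 3.556×10⁻⁵ einstein.
Absorbed by unknown: 0.386 × 3.556×10⁻⁵ = 1.373×10⁻⁵ mol.
Φ(unknown) = 2.49×10⁻⁶ / 1.373×10⁻⁵ = 0.181.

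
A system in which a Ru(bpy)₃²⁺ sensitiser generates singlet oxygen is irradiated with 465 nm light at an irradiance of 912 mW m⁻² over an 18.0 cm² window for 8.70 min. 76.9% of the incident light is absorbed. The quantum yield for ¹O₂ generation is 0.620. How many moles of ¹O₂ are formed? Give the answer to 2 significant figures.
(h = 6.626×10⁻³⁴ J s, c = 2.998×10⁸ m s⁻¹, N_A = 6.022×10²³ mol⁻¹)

1.6×10⁻⁶ mol

Photon energy at 465 nm: hc/λ = (6.626×10⁻³⁴)(2.998×10⁸)/(465×10⁻⁹) = 4.272×10⁻¹⁹ J.
Energy delivered: (912 mW m⁻²)(18.0×10⁻⁴ m²)(522 s) = 0.8569 J.
Photons incident: 0.8569 / 4.272×10⁻¹⁹ = 2.006×10¹⁸, i.e. 2.006×10¹⁸/6.022×10²³ = 3.331×10⁻⁶ mol.
Photons absorbed: 0.769 × 3.331×10⁻⁶ = 2.562×10⁻⁶ mol.
Product: Φ × n_abs = 0.620 × 2.562×10⁻⁶ = 1.588×10⁻⁶ mol.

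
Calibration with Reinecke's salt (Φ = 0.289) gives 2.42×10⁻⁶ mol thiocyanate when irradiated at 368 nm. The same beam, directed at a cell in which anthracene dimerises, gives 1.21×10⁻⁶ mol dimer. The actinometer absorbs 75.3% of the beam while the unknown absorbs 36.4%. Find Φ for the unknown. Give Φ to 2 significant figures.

Φ = 0.30

Photons absorbed by the actinometer: 2.42×10⁻⁶ / 0.289 = 8.374×10⁻⁶ mol.
Incident flux: 8.374×10⁻⁶ / 0.753 = 1.112×10⁻⁵ einstein.
Absorbed by unknown: 0.364 × 1.112×10⁻⁵ = 4.048×10⁻⁶ mol.
Φ(unknown) = 1.21×10⁻⁶ / 4.048×10⁻⁶ = 0.30.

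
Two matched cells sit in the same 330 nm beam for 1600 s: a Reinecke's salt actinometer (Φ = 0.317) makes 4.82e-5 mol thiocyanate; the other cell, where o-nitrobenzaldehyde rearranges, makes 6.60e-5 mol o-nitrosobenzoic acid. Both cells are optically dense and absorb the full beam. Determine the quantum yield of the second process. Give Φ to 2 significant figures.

Photons absorbed by the actinometer: 4.82e-5 / 0.317 = 1.521e-4 mol.
Φ(unknown) = 6.60e-5 / 1.521e-4 = 0.43.

Φ = 0.43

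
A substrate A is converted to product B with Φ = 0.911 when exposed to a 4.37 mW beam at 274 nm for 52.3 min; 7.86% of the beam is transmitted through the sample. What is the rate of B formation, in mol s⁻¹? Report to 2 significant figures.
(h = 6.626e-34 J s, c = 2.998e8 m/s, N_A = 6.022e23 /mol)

8.4e-9 mol s⁻¹

Photon energy at 274 nm: hc/λ = (6.626e-34)(2.998e8)/(274e-9) = 7.250e-19 J.
Energy delivered: (4.37 mW)(3138 s) = 13.71 J.
Photons incident: 13.71 / 7.250e-19 = 1.891e19, i.e. 1.891e19/6.022e23 = 3.140e-5 mol.
Fraction absorbed: 1 − 7.86/100 = 0.9214.
Photons absorbed: 0.9214 × 3.140e-5 = 2.893e-5 mol.
Product formed: 0.911 × 2.893e-5 = 2.636e-5 mol.
Rate: 2.636e-5 / 3138 s = 8.4e-9 mol s⁻¹.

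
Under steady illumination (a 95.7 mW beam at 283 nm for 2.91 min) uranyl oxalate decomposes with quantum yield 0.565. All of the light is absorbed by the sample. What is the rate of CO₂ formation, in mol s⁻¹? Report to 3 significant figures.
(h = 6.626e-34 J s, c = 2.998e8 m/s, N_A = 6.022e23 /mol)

1.28e-7 mol s⁻¹

Photon energy at 283 nm: hc/λ = (6.626e-34)(2.998e8)/(283e-9) = 7.019e-19 J.
Energy delivered: (95.7 mW)(174.6 s) = 16.71 J.
Photons incident: 16.71 / 7.019e-19 = 2.381e19, i.e. 2.381e19/6.022e23 = 3.954e-5 mol.
Product formed: 0.565 × 3.954e-5 = 2.234e-5 mol.
Rate: 2.234e-5 / 174.6 s = 1.28e-7 mol s⁻¹.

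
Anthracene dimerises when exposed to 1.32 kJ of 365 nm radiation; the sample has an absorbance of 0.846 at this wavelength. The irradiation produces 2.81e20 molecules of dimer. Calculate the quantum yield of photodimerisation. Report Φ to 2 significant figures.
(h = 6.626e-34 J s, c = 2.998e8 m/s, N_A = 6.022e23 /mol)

Product: 2.81e20 / 6.022e23 = 4.666e-4 mol.
Photon energy at 365 nm: hc/λ = (6.626e-34)(2.998e8)/(365e-9) = 5.442e-19 J.
Incident energy: 1.32 kJ = 1320 J.
Photons incident: 1320 / 5.442e-19 = 2.426e21, i.e. 2.426e21/6.022e23 = 0.004029 mol.
Fraction absorbed: 1 − 10^(−0.846) = 0.8574.
Photons absorbed: 0.8574 × 0.004029 = 0.003454 mol.
Φ = 4.666e-4 mol / 0.003454 mol photons = 0.14.

Φ = 0.14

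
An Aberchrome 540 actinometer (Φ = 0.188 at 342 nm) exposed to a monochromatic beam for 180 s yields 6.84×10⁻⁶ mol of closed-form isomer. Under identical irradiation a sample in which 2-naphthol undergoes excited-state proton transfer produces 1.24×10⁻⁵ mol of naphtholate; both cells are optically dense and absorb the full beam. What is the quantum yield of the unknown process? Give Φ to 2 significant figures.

Photons absorbed by the actinometer: 6.84×10⁻⁶ / 0.188 = 3.638×10⁻⁵ mol.
Φ(unknown) = 1.24×10⁻⁵ / 3.638×10⁻⁵ = 0.34.

Φ = 0.34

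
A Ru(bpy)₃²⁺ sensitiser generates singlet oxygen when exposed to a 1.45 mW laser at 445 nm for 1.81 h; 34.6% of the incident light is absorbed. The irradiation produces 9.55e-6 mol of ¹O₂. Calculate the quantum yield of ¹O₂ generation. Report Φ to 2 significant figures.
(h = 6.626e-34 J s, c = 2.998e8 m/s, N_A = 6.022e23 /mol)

Photon energy at 445 nm: hc/λ = (6.626e-34)(2.998e8)/(445e-9) = 4.464e-19 J.
Energy delivered: (1.45 mW)(6516 s) = 9.448 J.
Photons incident: 9.448 / 4.464e-19 = 2.116e19, i.e. 2.116e19/6.022e23 = 3.514e-5 mol.
Photons absorbed: 0.346 × 3.514e-5 = 1.216e-5 mol.
Φ = 9.55e-6 mol / 1.216e-5 mol photons = 0.79.

Φ = 0.79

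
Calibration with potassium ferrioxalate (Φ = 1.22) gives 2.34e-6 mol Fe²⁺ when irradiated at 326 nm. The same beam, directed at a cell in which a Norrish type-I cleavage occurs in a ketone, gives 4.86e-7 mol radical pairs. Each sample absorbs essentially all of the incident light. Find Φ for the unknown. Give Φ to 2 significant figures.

Φ = 0.25

Photons absorbed by the actinometer: 2.34e-6 / 1.22 = 1.918e-6 mol.
Φ(unknown) = 4.86e-7 / 1.918e-6 = 0.25.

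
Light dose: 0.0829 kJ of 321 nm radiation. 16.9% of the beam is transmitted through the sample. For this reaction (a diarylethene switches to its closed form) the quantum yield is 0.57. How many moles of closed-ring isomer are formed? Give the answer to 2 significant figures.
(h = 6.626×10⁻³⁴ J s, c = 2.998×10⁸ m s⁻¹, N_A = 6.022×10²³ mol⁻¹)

Photon energy at 321 nm: hc/λ = (6.626×10⁻³⁴)(2.998×10⁸)/(321×10⁻⁹) = 6.188×10⁻¹⁹ J.
Incident energy: 0.0829 kJ = 82.9 J.
Photons incident: 82.9 / 6.188×10⁻¹⁹ = 1.340×10²⁰, i.e. 1.340×10²⁰/6.022×10²³ = 2.225×10⁻⁴ mol.
Fraction absorbed: 1 − 16.9/100 = 0.8310.
Photons absorbed: 0.8310 × 2.225×10⁻⁴ = 1.849×10⁻⁴ mol.
Product: Φ × n_abs = 0.57 × 1.849×10⁻⁴ = 1.054×10⁻⁴ mol.

1.1×10⁻⁴ mol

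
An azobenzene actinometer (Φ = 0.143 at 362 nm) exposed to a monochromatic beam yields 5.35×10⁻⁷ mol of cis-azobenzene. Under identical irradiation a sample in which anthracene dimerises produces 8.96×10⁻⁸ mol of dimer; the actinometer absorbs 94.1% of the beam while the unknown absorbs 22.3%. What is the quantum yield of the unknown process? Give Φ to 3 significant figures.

Φ = 0.101

Photons absorbed by the actinometer: 5.35×10⁻⁷ / 0.143 = 3.741×10⁻⁶ mol.
Incident flux: 3.741×10⁻⁶ / 0.941 = 3.976×10⁻⁶ einstein.
Absorbed by unknown: 0.223 × 3.976×10⁻⁶ = 8.866×10⁻⁷ mol.
Φ(unknown) = 8.96×10⁻⁸ / 8.866×10⁻⁷ = 0.101.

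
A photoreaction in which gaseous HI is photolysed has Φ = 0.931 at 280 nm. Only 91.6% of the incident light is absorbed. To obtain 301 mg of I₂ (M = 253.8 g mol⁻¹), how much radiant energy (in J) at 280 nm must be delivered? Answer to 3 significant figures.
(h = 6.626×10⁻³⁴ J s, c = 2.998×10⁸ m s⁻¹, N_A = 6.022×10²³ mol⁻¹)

594 J

Product: 301 mg / 253.8 g mol⁻¹ = 0.001186 mol.
Photons that must be absorbed: 0.001186 / 0.931 = 0.001274 mol.
Incident photons needed: 0.001274 / 0.916 = 0.001391 mol.
Photon energy: hc/λ = 7.095×10⁻¹⁹ J; per mole, 4.273×10⁵ J mol⁻¹.
Energy required: 0.001391 × 4.273×10⁵ = 594 J.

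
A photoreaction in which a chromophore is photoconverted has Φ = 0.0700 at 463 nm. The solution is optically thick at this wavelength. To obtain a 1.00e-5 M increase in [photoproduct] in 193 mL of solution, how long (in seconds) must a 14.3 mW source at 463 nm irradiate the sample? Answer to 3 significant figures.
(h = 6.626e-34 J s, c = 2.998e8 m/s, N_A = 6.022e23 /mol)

t ≈ 498 s

Product: (1.00e-5 M)(0.193 L) = 1.930e-6 mol.
Photons that must be absorbed: 1.930e-6 / 0.0700 = 2.757e-5 mol.
Photon energy: hc/λ = 4.290e-19 J; per mole, 2.583e5 J mol⁻¹.
Energy required: 2.757e-5 × 2.583e5 = 7.121 J.
Time: 7.121 J / 0.0143 W = 498 s.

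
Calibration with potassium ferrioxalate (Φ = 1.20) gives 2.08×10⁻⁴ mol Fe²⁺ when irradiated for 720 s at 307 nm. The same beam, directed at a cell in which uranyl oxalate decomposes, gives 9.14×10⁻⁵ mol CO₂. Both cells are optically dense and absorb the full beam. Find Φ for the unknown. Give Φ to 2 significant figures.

Photons absorbed by the actinometer: 2.08×10⁻⁴ / 1.20 = 1.733×10⁻⁴ mol.
Φ(unknown) = 9.14×10⁻⁵ / 1.733×10⁻⁴ = 0.53.

Φ = 0.53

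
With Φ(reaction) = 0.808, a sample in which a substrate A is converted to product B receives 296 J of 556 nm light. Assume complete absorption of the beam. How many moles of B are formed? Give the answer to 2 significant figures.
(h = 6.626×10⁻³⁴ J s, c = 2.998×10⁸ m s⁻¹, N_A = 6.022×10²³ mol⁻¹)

0.0011 mol

Photon energy at 556 nm: hc/λ = (6.626×10⁻³⁴)(2.998×10⁸)/(556×10⁻⁹) = 3.573×10⁻¹⁹ J.
Photons incident: 296 / 3.573×10⁻¹⁹ = 8.284×10²⁰, i.e. 8.284×10²⁰/6.022×10²³ = 0.001376 mol.
Product: Φ × n_abs = 0.808 × 0.001376 = 0.001112 mol.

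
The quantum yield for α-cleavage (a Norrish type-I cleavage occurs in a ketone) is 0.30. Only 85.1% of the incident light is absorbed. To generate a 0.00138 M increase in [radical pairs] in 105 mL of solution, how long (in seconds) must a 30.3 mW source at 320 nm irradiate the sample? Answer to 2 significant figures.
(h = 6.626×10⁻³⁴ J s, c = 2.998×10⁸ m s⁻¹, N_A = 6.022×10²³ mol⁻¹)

t ≈ 7000 s

Product: (0.00138 M)(0.105 L) = 1.449×10⁻⁴ mol.
Photons that must be absorbed: 1.449×10⁻⁴ / 0.30 = 4.830×10⁻⁴ mol.
Incident photons needed: 4.830×10⁻⁴ / 0.851 = 5.676×10⁻⁴ mol.
Photon energy: hc/λ = 6.208×10⁻¹⁹ J; per mole, 3.738×10⁵ J mol⁻¹.
Energy required: 5.676×10⁻⁴ × 3.738×10⁵ = 212.2 J.
Time: 212.2 J / 0.0303 W = 7000 s.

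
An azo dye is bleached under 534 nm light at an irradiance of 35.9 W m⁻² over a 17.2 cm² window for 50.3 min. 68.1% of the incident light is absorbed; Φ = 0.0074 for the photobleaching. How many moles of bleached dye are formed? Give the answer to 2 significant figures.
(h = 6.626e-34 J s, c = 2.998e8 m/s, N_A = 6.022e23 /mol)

Photon energy at 534 nm: hc/λ = (6.626e-34)(2.998e8)/(534e-9) = 3.720e-19 J.
Energy delivered: (35.9 W m⁻²)(17.2e-4 m²)(3018 s) = 186.4 J.
Photons incident: 186.4 / 3.720e-19 = 5.011e20, i.e. 5.011e20/6.022e23 = 8.321e-4 mol.
Photons absorbed: 0.681 × 8.321e-4 = 5.667e-4 mol.
Product: Φ × n_abs = 0.0074 × 5.667e-4 = 4.194e-6 mol.

4.2e-6 mol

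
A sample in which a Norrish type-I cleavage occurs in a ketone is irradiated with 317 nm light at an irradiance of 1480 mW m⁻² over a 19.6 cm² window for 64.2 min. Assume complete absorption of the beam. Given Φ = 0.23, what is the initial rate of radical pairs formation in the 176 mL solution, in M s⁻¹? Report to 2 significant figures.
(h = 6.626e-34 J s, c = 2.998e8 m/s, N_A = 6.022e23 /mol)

Photon energy at 317 nm: hc/λ = (6.626e-34)(2.998e8)/(317e-9) = 6.266e-19 J.
Energy delivered: (1480 mW m⁻²)(19.6e-4 m²)(3852 s) = 11.17 J.
Photons incident: 11.17 / 6.266e-19 = 1.783e19, i.e. 1.783e19/6.022e23 = 2.961e-5 mol.
Product formed: 0.23 × 2.961e-5 = 6.810e-6 mol.
Rate: 6.810e-6 mol / (3852 s × 0.176 L) = 1.0e-8 M s⁻¹.

1.0e-8 M s⁻¹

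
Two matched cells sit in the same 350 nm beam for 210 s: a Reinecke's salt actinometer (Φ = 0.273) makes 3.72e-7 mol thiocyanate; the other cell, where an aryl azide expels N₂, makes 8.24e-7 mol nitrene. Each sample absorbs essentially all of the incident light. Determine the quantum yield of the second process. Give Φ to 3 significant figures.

Φ = 0.605

Photons absorbed by the actinometer: 3.72e-7 / 0.273 = 1.363e-6 mol.
Φ(unknown) = 8.24e-7 / 1.363e-6 = 0.605.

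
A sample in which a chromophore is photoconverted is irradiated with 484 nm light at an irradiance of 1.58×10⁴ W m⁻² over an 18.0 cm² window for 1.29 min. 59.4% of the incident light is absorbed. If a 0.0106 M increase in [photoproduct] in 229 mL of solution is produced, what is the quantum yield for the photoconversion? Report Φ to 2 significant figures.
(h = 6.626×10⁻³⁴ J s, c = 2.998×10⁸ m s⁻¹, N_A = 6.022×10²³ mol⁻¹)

Product: (0.0106 M)(0.229 L) = 0.002427 mol.
Photon energy at 484 nm: hc/λ = (6.626×10⁻³⁴)(2.998×10⁸)/(484×10⁻⁹) = 4.104×10⁻¹⁹ J.
Energy delivered: (1.58×10⁴ W m⁻²)(18.0×10⁻⁴ m²)(77.4 s) = 2201 J.
Photons incident: 2201 / 4.104×10⁻¹⁹ = 5.363×10²¹, i.e. 5.363×10²¹/6.022×10²³ = 0.008906 mol.
Photons absorbed: 0.594 × 0.008906 = 0.005290 mol.
Φ = 0.002427 mol / 0.005290 mol photons = 0.46.

Φ = 0.46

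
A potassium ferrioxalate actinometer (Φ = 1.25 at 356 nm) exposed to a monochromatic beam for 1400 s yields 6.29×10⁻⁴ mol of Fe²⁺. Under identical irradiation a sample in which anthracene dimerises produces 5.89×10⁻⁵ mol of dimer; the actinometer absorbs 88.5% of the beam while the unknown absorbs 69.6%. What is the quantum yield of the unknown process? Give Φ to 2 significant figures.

Photons absorbed by the actinometer: 6.29×10⁻⁴ / 1.25 = 5.032×10⁻⁴ mol.
Incident flux: 5.032×10⁻⁴ / 0.885 = 5.686×10⁻⁴ einstein.
Absorbed by unknown: 0.696 × 5.686×10⁻⁴ = 3.957×10⁻⁴ mol.
Φ(unknown) = 5.89×10⁻⁵ / 3.957×10⁻⁴ = 0.15.

Φ = 0.15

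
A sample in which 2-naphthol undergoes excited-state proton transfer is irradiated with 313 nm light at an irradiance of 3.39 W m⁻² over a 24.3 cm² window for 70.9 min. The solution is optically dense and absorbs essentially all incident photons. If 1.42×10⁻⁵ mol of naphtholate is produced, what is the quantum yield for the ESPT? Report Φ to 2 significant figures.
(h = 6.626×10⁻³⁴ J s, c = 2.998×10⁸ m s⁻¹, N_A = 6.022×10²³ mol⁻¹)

Photon energy at 313 nm: hc/λ = (6.626×10⁻³⁴)(2.998×10⁸)/(313×10⁻⁹) = 6.347×10⁻¹⁹ J.
Energy delivered: (3.39 W m⁻²)(24.3×10⁻⁴ m²)(4254 s) = 35.04 J.
Photons incident: 35.04 / 6.347×10⁻¹⁹ = 5.521×10¹⁹, i.e. 5.521×10¹⁹/6.022×10²³ = 9.168×10⁻⁵ mol.
Φ = 1.42×10⁻⁵ mol / 9.168×10⁻⁵ mol photons = 0.15.

Φ = 0.15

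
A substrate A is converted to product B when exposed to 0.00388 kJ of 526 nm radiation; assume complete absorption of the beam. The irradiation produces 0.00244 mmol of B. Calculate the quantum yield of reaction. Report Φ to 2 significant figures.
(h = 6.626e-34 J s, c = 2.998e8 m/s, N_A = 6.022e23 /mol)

Φ = 0.14

Product: 0.00244 mmol = 2.44e-6 mol.
Photon energy at 526 nm: hc/λ = (6.626e-34)(2.998e8)/(526e-9) = 3.777e-19 J.
Incident energy: 0.00388 kJ = 3.88 J.
Photons incident: 3.88 / 3.777e-19 = 1.027e19, i.e. 1.027e19/6.022e23 = 1.705e-5 mol.
Φ = 2.44e-6 mol / 1.705e-5 mol photons = 0.14.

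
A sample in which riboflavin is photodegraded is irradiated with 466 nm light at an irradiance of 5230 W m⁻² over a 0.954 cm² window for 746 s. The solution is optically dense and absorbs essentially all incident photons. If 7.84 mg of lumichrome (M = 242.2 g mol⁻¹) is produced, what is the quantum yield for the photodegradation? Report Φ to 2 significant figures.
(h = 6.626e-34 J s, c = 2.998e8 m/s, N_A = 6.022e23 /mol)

Φ = 0.022

Product: 7.84 mg / 242.2 g mol⁻¹ = 3.237e-5 mol.
Photon energy at 466 nm: hc/λ = (6.626e-34)(2.998e8)/(466e-9) = 4.263e-19 J.
Energy delivered: (5230 W m⁻²)(0.954e-4 m²)(746 s) = 372.2 J.
Photons incident: 372.2 / 4.263e-19 = 8.731e20, i.e. 8.731e20/6.022e23 = 0.001450 mol.
Φ = 3.237e-5 mol / 0.001450 mol photons = 0.022.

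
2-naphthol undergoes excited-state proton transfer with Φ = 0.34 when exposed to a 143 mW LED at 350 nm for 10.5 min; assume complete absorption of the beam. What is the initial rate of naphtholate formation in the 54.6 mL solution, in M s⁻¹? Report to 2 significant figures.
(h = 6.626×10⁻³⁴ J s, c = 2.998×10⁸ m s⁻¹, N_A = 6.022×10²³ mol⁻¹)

2.6×10⁻⁶ M s⁻¹

Photon energy at 350 nm: hc/λ = (6.626×10⁻³⁴)(2.998×10⁸)/(350×10⁻⁹) = 5.676×10⁻¹⁹ J.
Energy delivered: (143 mW)(630 s) = 90.09 J.
Photons incident: 90.09 / 5.676×10⁻¹⁹ = 1.587×10²⁰, i.e. 1.587×10²⁰/6.022×10²³ = 2.635×10⁻⁴ mol.
Product formed: 0.34 × 2.635×10⁻⁴ = 8.959×10⁻⁵ mol.
Rate: 8.959×10⁻⁵ mol / (630 s × 0.0546 L) = 2.6×10⁻⁶ M s⁻¹.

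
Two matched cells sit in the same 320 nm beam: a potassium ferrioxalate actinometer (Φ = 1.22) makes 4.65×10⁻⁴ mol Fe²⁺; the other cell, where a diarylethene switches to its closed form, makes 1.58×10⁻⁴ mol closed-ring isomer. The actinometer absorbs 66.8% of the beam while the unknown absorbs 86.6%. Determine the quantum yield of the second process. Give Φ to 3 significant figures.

Φ = 0.320

Photons absorbed by the actinometer: 4.65×10⁻⁴ / 1.22 = 3.811×10⁻⁴ mol.
Incident flux: 3.811×10⁻⁴ / 0.668 = 5.705×10⁻⁴ einstein.
Absorbed by unknown: 0.866 × 5.705×10⁻⁴ = 4.941×10⁻⁴ mol.
Φ(unknown) = 1.58×10⁻⁴ / 4.941×10⁻⁴ = 0.320.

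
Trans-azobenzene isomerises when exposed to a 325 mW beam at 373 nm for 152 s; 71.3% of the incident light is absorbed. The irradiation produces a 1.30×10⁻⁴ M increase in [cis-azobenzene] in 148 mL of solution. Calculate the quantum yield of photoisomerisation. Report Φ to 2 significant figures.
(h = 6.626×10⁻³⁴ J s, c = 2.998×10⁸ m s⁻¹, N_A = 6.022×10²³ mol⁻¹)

Φ = 0.18

Product: (1.30×10⁻⁴ M)(0.148 L) = 1.924×10⁻⁵ mol.
Photon energy at 373 nm: hc/λ = (6.626×10⁻³⁴)(2.998×10⁸)/(373×10⁻⁹) = 5.326×10⁻¹⁹ J.
Energy delivered: (325 mW)(152 s) = 49.40 J.
Photons incident: 49.40 / 5.326×10⁻¹⁹ = 9.275×10¹⁹, i.e. 9.275×10¹⁹/6.022×10²³ = 1.540×10⁻⁴ mol.
Photons absorbed: 0.713 × 1.540×10⁻⁴ = 1.098×10⁻⁴ mol.
Φ = 1.924×10⁻⁵ mol / 1.098×10⁻⁴ mol photons = 0.18.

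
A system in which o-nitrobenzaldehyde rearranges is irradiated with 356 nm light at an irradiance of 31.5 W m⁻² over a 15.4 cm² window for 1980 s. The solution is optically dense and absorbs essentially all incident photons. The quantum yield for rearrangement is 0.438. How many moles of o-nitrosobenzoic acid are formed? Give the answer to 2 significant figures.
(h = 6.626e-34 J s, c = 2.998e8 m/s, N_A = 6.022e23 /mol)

Photon energy at 356 nm: hc/λ = (6.626e-34)(2.998e8)/(356e-9) = 5.580e-19 J.
Energy delivered: (31.5 W m⁻²)(15.4e-4 m²)(1980 s) = 96.05 J.
Photons incident: 96.05 / 5.580e-19 = 1.721e20, i.e. 1.721e20/6.022e23 = 2.858e-4 mol.
Product: Φ × n_abs = 0.438 × 2.858e-4 = 1.252e-4 mol.

1.3e-4 mol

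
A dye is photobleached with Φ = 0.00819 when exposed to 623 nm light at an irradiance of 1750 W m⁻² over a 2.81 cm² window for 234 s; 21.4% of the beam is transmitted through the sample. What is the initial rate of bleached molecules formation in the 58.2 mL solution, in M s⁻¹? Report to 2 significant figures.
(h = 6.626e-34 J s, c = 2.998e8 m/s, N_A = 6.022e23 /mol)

2.8e-7 M s⁻¹

Photon energy at 623 nm: hc/λ = (6.626e-34)(2.998e8)/(623e-9) = 3.189e-19 J.
Energy delivered: (1750 W m⁻²)(2.81e-4 m²)(234 s) = 115.1 J.
Photons incident: 115.1 / 3.189e-19 = 3.609e20, i.e. 3.609e20/6.022e23 = 5.993e-4 mol.
Fraction absorbed: 1 − 21.4/100 = 0.7860.
Photons absorbed: 0.7860 × 5.993e-4 = 4.710e-4 mol.
Product formed: 0.00819 × 4.710e-4 = 3.857e-6 mol.
Rate: 3.857e-6 mol / (234 s × 0.0582 L) = 2.8e-7 M s⁻¹.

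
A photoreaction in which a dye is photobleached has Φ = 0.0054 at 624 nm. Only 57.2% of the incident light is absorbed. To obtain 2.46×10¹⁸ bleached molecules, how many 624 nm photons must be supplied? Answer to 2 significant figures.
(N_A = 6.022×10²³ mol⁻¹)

8.0×10²⁰ photons

Product: 2.46×10¹⁸ / 6.022×10²³ = 4.085×10⁻⁶ mol.
Photons that must be absorbed: 4.085×10⁻⁶ / 0.0054 = 7.565×10⁻⁴ mol.
Incident photons needed: 7.565×10⁻⁴ / 0.572 = 0.001323 mol.
Photon count: 0.001323 × 6.022×10²³ = 8.0×10²⁰.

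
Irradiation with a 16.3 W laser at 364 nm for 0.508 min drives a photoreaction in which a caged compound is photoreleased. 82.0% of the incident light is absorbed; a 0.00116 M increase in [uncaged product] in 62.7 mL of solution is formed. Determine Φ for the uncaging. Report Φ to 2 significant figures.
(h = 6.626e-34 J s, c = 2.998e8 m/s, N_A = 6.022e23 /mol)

Φ = 0.059

Product: (0.00116 M)(0.0627 L) = 7.273e-5 mol.
Photon energy at 364 nm: hc/λ = (6.626e-34)(2.998e8)/(364e-9) = 5.457e-19 J.
Energy delivered: (16.3 W)(30.48 s) = 496.8 J.
Photons incident: 496.8 / 5.457e-19 = 9.104e20, i.e. 9.104e20/6.022e23 = 0.001512 mol.
Photons absorbed: 0.820 × 0.001512 = 0.001240 mol.
Φ = 7.273e-5 mol / 0.001240 mol photons = 0.059.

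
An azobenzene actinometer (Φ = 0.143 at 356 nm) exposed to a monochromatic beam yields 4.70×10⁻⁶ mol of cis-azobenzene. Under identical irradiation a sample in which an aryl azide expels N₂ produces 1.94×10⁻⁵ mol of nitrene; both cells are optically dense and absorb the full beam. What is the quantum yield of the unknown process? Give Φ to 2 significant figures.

Photons absorbed by the actinometer: 4.70×10⁻⁶ / 0.143 = 3.287×10⁻⁵ mol.
Φ(unknown) = 1.94×10⁻⁵ / 3.287×10⁻⁵ = 0.59.

Φ = 0.59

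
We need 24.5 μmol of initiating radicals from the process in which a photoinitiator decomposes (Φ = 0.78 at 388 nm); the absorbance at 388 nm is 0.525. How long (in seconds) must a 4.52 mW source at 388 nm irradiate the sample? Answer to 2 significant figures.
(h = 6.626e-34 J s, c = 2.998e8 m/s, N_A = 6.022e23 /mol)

Product: 24.5 μmol = 2.45e-5 mol.
Photons that must be absorbed: 2.45e-5 / 0.78 = 3.141e-5 mol.
Fraction absorbed: 1 − 10^(−0.525) = 0.7015.
Incident photons needed: 3.141e-5 / 0.7015 = 4.478e-5 mol.
Photon energy: hc/λ = 5.120e-19 J; per mole, 3.083e5 J mol⁻¹.
Energy required: 4.478e-5 × 3.083e5 = 13.81 J.
Time: 13.81 J / 0.00452 W = 3100 s.

t ≈ 3100 s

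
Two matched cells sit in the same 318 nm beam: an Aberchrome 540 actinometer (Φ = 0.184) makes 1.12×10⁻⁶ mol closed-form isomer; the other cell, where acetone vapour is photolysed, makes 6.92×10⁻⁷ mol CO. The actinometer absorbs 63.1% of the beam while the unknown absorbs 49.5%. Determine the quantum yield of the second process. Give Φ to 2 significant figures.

Photons absorbed by the actinometer: 1.12×10⁻⁶ / 0.184 = 6.087×10⁻⁶ mol.
Incident flux: 6.087×10⁻⁶ / 0.631 = 9.647×10⁻⁶ einstein.
Absorbed by unknown: 0.495 × 9.647×10⁻⁶ = 4.775×10⁻⁶ mol.
Φ(unknown) = 6.92×10⁻⁷ / 4.775×10⁻⁶ = 0.14.

Φ = 0.14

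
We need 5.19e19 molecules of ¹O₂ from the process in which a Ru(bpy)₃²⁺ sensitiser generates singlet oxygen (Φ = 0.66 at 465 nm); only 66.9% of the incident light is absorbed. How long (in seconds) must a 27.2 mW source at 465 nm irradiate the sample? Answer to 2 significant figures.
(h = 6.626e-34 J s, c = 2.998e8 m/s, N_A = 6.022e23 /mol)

t ≈ 1800 s

Product: 5.19e19 / 6.022e23 = 8.618e-5 mol.
Photons that must be absorbed: 8.618e-5 / 0.66 = 1.306e-4 mol.
Incident photons needed: 1.306e-4 / 0.669 = 1.952e-4 mol.
Photon energy: hc/λ = 4.272e-19 J; per mole, 2.573e5 J mol⁻¹.
Energy required: 1.952e-4 × 2.573e5 = 50.22 J.
Time: 50.22 J / 0.0272 W = 1800 s.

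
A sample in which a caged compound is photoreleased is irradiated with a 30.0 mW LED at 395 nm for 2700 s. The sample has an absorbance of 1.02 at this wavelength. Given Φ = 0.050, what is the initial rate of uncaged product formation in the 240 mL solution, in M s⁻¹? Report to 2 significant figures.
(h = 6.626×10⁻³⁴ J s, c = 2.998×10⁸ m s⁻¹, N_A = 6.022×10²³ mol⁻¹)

1.9×10⁻⁸ M s⁻¹

Photon energy at 395 nm: hc/λ = (6.626×10⁻³⁴)(2.998×10⁸)/(395×10⁻⁹) = 5.029×10⁻¹⁹ J.
Energy delivered: (30.0 mW)(2700 s) = 81.00 J.
Photons incident: 81.00 / 5.029×10⁻¹⁹ = 1.611×10²⁰, i.e. 1.611×10²⁰/6.022×10²³ = 2.675×10⁻⁴ mol.
Fraction absorbed: 1 − 10^(−1.02) = 0.9045.
Photons absorbed: 0.9045 × 2.675×10⁻⁴ = 2.420×10⁻⁴ mol.
Product formed: 0.050 × 2.420×10⁻⁴ = 1.210×10⁻⁵ mol.
Rate: 1.210×10⁻⁵ mol / (2700 s × 0.24 L) = 1.9×10⁻⁸ M s⁻¹.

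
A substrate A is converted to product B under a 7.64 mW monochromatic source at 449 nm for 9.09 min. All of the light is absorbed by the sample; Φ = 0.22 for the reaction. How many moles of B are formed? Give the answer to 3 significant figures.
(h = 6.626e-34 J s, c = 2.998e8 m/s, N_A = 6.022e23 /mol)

3.44e-6 mol

Photon energy at 449 nm: hc/λ = (6.626e-34)(2.998e8)/(449e-9) = 4.424e-19 J.
Energy delivered: (7.64 mW)(545.4 s) = 4.167 J.
Photons incident: 4.167 / 4.424e-19 = 9.419e18, i.e. 9.419e18/6.022e23 = 1.564e-5 mol.
Product: Φ × n_abs = 0.22 × 1.564e-5 = 3.441e-6 mol.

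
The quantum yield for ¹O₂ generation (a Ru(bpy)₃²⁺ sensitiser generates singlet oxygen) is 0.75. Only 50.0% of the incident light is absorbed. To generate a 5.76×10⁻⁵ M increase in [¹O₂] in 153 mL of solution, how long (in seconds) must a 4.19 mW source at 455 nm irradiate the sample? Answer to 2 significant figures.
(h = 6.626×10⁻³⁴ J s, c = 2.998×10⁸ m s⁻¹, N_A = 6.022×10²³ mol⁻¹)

t ≈ 1500 s

Product: (5.76×10⁻⁵ M)(0.153 L) = 8.813×10⁻⁶ mol.
Photons that must be absorbed: 8.813×10⁻⁶ / 0.75 = 1.175×10⁻⁵ mol.
Incident photons needed: 1.175×10⁻⁵ / 0.500 = 2.350×10⁻⁵ mol.
Photon energy: hc/λ = 4.366×10⁻¹⁹ J; per mole, 2.629×10⁵ J mol⁻¹.
Energy required: 2.350×10⁻⁵ × 2.629×10⁵ = 6.178 J.
Time: 6.178 J / 0.00419 W = 1500 s.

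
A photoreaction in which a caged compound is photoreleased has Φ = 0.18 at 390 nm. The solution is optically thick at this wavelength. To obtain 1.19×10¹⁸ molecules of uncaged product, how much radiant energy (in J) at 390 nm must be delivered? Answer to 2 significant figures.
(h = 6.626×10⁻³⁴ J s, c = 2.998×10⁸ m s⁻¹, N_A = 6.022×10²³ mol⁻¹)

Product: 1.19×10¹⁸ / 6.022×10²³ = 1.976×10⁻⁶ mol.
Photons that must be absorbed: 1.976×10⁻⁶ / 0.18 = 1.098×10⁻⁵ mol.
Photon energy: hc/λ = 5.094×10⁻¹⁹ J; per mole, 3.068×10⁵ J mol⁻¹.
Energy required: 1.098×10⁻⁵ × 3.068×10⁵ = 3.4 J.

3.4 J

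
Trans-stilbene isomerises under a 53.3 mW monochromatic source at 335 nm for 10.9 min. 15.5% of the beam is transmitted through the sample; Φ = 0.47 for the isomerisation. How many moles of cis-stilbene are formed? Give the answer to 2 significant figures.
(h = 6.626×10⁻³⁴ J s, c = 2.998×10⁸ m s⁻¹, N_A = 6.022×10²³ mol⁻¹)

3.9×10⁻⁵ mol

Photon energy at 335 nm: hc/λ = (6.626×10⁻³⁴)(2.998×10⁸)/(335×10⁻⁹) = 5.930×10⁻¹⁹ J.
Energy delivered: (53.3 mW)(654 s) = 34.86 J.
Photons incident: 34.86 / 5.930×10⁻¹⁹ = 5.879×10¹⁹, i.e. 5.879×10¹⁹/6.022×10²³ = 9.763×10⁻⁵ mol.
Fraction absorbed: 1 − 15.5/100 = 0.8450.
Photons absorbed: 0.8450 × 9.763×10⁻⁵ = 8.250×10⁻⁵ mol.
Product: Φ × n_abs = 0.47 × 8.250×10⁻⁵ = 3.878×10⁻⁵ mol.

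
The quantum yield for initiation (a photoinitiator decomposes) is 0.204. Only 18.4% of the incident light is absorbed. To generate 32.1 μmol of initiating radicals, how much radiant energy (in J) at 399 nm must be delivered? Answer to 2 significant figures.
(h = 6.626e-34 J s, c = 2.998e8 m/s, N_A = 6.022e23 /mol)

Product: 32.1 μmol = 3.21e-5 mol.
Photons that must be absorbed: 3.21e-5 / 0.204 = 1.574e-4 mol.
Incident photons needed: 1.574e-4 / 0.184 = 8.554e-4 mol.
Photon energy: hc/λ = 4.979e-19 J; per mole, 2.998e5 J mol⁻¹.
Energy required: 8.554e-4 × 2.998e5 = 260 J.

260 J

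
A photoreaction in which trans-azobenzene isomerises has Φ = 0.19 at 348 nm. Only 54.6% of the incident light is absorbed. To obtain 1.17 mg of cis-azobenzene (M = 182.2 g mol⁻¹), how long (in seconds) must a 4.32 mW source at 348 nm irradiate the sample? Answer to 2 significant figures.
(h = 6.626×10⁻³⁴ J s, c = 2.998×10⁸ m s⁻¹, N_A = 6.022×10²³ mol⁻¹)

Product: 1.17 mg / 182.2 g mol⁻¹ = 6.422×10⁻⁶ mol.
Photons that must be absorbed: 6.422×10⁻⁶ / 0.19 = 3.380×10⁻⁵ mol.
Incident photons needed: 3.380×10⁻⁵ / 0.546 = 6.190×10⁻⁵ mol.
Photon energy: hc/λ = 5.708×10⁻¹⁹ J; per mole, 3.437×10⁵ J mol⁻¹.
Energy required: 6.190×10⁻⁵ × 3.437×10⁵ = 21.28 J.
Time: 21.28 J / 0.00432 W = 4900 s.

t ≈ 4900 s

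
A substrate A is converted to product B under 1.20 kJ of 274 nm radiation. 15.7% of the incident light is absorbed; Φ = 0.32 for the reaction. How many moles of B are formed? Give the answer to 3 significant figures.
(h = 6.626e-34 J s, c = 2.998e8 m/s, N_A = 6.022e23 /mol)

Photon energy at 274 nm: hc/λ = (6.626e-34)(2.998e8)/(274e-9) = 7.250e-19 J.
Incident energy: 1.20 kJ = 1200 J.
Photons incident: 1200 / 7.250e-19 = 1.655e21, i.e. 1.655e21/6.022e23 = 0.002748 mol.
Photons absorbed: 0.157 × 0.002748 = 4.314e-4 mol.
Product: Φ × n_abs = 0.32 × 4.314e-4 = 1.380e-4 mol.

1.38e-4 mol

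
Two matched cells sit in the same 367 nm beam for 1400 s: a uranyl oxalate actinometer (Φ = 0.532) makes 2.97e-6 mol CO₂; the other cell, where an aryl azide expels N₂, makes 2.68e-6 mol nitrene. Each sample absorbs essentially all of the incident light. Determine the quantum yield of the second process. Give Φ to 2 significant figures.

Photons absorbed by the actinometer: 2.97e-6 / 0.532 = 5.583e-6 mol.
Φ(unknown) = 2.68e-6 / 5.583e-6 = 0.48.

Φ = 0.48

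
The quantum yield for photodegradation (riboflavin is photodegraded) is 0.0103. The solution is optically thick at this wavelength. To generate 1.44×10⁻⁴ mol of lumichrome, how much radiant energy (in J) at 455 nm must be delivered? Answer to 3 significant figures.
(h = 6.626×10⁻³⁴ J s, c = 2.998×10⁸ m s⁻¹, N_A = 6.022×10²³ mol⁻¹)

Photons that must be absorbed: 1.44×10⁻⁴ / 0.0103 = 0.01398 mol.
Photon energy: hc/λ = 4.366×10⁻¹⁹ J; per mole, 2.629×10⁵ J mol⁻¹.
Energy required: 0.01398 × 2.629×10⁵ = 3680 J.

3680 J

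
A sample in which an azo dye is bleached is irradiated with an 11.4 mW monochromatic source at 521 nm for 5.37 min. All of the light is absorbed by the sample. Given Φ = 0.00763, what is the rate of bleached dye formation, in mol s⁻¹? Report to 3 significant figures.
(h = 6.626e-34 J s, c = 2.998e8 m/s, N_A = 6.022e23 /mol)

3.79e-10 mol s⁻¹

Photon energy at 521 nm: hc/λ = (6.626e-34)(2.998e8)/(521e-9) = 3.813e-19 J.
Energy delivered: (11.4 mW)(322.2 s) = 3.673 J.
Photons incident: 3.673 / 3.813e-19 = 9.633e18, i.e. 9.633e18/6.022e23 = 1.600e-5 mol.
Product formed: 0.00763 × 1.600e-5 = 1.221e-7 mol.
Rate: 1.221e-7 / 322.2 s = 3.79e-10 mol s⁻¹.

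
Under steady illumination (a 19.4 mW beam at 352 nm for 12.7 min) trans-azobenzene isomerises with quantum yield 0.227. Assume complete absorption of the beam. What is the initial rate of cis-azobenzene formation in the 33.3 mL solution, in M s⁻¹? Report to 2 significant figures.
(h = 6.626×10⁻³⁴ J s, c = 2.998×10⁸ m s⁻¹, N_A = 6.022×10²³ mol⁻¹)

3.9×10⁻⁷ M s⁻¹

Photon energy at 352 nm: hc/λ = (6.626×10⁻³⁴)(2.998×10⁸)/(352×10⁻⁹) = 5.643×10⁻¹⁹ J.
Energy delivered: (19.4 mW)(762 s) = 14.78 J.
Photons incident: 14.78 / 5.643×10⁻¹⁹ = 2.619×10¹⁹, i.e. 2.619×10¹⁹/6.022×10²³ = 4.349×10⁻⁵ mol.
Product formed: 0.227 × 4.349×10⁻⁵ = 9.872×10⁻⁶ mol.
Rate: 9.872×10⁻⁶ mol / (762 s × 0.0333 L) = 3.9×10⁻⁷ M s⁻¹.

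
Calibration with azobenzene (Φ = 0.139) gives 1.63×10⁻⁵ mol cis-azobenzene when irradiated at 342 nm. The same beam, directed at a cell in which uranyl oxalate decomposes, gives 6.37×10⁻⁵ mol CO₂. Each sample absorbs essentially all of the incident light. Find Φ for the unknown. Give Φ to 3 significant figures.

Φ = 0.543

Photons absorbed by the actinometer: 1.63×10⁻⁵ / 0.139 = 1.173×10⁻⁴ mol.
Φ(unknown) = 6.37×10⁻⁵ / 1.173×10⁻⁴ = 0.543.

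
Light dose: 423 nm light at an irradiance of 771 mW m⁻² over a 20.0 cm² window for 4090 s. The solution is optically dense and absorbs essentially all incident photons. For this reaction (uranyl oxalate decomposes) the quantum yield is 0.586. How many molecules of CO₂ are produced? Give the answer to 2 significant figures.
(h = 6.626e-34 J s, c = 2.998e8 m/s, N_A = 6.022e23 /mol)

7.9e18 molecules

Photon energy at 423 nm: hc/λ = (6.626e-34)(2.998e8)/(423e-9) = 4.696e-19 J.
Energy delivered: (771 mW m⁻²)(20.0e-4 m²)(4090 s) = 6.307 J.
Photons incident: 6.307 / 4.696e-19 = 1.343e19, i.e. 1.343e19/6.022e23 = 2.230e-5 mol.
Product: Φ × n_abs = 0.586 × 2.230e-5 = 1.307e-5 mol.
As a count: 1.307e-5 × 6.022e23 = 7.9e18.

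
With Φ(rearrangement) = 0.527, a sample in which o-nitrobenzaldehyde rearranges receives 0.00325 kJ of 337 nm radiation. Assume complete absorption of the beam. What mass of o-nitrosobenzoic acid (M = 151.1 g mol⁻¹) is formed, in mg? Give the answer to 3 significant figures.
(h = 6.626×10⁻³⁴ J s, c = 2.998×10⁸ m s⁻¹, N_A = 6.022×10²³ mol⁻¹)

Photon energy at 337 nm: hc/λ = (6.626×10⁻³⁴)(2.998×10⁸)/(337×10⁻⁹) = 5.895×10⁻¹⁹ J.
Incident energy: 0.00325 kJ = 3.25 J.
Photons incident: 3.25 / 5.895×10⁻¹⁹ = 5.513×10¹⁸, i.e. 5.513×10¹⁸/6.022×10²³ = 9.155×10⁻⁶ mol.
Product: Φ × n_abs = 0.527 × 9.155×10⁻⁶ = 4.825×10⁻⁶ mol.
Mass: 4.825×10⁻⁶ × 151.1 = 7.291×10⁻⁴ g = 0.729 mg.

0.729 mg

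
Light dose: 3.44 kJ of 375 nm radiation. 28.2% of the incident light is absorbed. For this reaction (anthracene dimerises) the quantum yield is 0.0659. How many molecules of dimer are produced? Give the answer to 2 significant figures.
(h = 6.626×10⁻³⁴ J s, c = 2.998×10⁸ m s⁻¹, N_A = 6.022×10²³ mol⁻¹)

Photon energy at 375 nm: hc/λ = (6.626×10⁻³⁴)(2.998×10⁸)/(375×10⁻⁹) = 5.297×10⁻¹⁹ J.
Incident energy: 3.44 kJ = 3440 J.
Photons incident: 3440 / 5.297×10⁻¹⁹ = 6.494×10²¹, i.e. 6.494×10²¹/6.022×10²³ = 0.01078 mol.
Photons absorbed: 0.282 × 0.01078 = 0.003040 mol.
Product: Φ × n_abs = 0.0659 × 0.003040 = 2.003×10⁻⁴ mol.
As a count: 2.003×10⁻⁴ × 6.022×10²³ = 1.2×10²⁰.

1.2×10²⁰ molecules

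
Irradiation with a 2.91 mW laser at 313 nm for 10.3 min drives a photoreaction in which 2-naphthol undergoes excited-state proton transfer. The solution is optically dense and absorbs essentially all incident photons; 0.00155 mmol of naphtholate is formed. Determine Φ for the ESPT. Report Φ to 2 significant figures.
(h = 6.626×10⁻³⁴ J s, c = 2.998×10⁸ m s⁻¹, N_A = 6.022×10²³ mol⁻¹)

Φ = 0.33

Product: 0.00155 mmol = 1.55×10⁻⁶ mol.
Photon energy at 313 nm: hc/λ = (6.626×10⁻³⁴)(2.998×10⁸)/(313×10⁻⁹) = 6.347×10⁻¹⁹ J.
Energy delivered: (2.91 mW)(618 s) = 1.798 J.
Photons incident: 1.798 / 6.347×10⁻¹⁹ = 2.833×10¹⁸, i.e. 2.833×10¹⁸/6.022×10²³ = 4.704×10⁻⁶ mol.
Φ = 1.55×10⁻⁶ mol / 4.704×10⁻⁶ mol photons = 0.33.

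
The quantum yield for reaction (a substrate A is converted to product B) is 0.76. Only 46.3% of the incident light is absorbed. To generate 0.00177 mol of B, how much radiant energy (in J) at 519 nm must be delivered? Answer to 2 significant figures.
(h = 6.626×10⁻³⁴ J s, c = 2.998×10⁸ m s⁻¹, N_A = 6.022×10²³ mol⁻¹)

1200 J

Photons that must be absorbed: 0.00177 / 0.76 = 0.002329 mol.
Incident photons needed: 0.002329 / 0.463 = 0.005030 mol.
Photon energy: hc/λ = 3.828×10⁻¹⁹ J; per mole, 2.305×10⁵ J mol⁻¹.
Energy required: 0.005030 × 2.305×10⁵ = 1200 J.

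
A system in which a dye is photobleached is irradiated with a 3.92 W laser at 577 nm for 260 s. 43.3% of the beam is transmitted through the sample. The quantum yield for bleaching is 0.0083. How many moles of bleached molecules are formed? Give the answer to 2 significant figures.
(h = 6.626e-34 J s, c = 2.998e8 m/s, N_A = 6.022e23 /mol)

2.3e-5 mol

Photon energy at 577 nm: hc/λ = (6.626e-34)(2.998e8)/(577e-9) = 3.443e-19 J.
Energy delivered: (3.92 W)(260 s) = 1019 J.
Photons incident: 1019 / 3.443e-19 = 2.960e21, i.e. 2.960e21/6.022e23 = 0.004915 mol.
Fraction absorbed: 1 − 43.3/100 = 0.5670.
Photons absorbed: 0.5670 × 0.004915 = 0.002787 mol.
Product: Φ × n_abs = 0.0083 × 0.002787 = 2.313e-5 mol.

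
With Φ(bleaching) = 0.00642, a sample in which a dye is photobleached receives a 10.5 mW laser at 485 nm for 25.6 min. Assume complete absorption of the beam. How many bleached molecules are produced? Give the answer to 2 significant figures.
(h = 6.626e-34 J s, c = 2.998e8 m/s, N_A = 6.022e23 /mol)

Photon energy at 485 nm: hc/λ = (6.626e-34)(2.998e8)/(485e-9) = 4.096e-19 J.
Energy delivered: (10.5 mW)(1536 s) = 16.13 J.
Photons incident: 16.13 / 4.096e-19 = 3.938e19, i.e. 3.938e19/6.022e23 = 6.539e-5 mol.
Product: Φ × n_abs = 0.00642 × 6.539e-5 = 4.198e-7 mol.
As a count: 4.198e-7 × 6.022e23 = 2.5e17.

2.5e17 bleached molecules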